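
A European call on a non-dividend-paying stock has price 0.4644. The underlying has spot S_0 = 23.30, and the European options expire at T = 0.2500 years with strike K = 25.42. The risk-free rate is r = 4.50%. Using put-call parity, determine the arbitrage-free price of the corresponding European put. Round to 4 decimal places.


Put-call parity: C - P = S_0 * exp(-qT) - K * exp(-rT).
S_0 * exp(-qT) = 23.3000 * 1.00000000 = 23.30000000
K * exp(-rT) = 25.4200 * 0.98881304 = 25.13562759
P = C - S*exp(-qT) + K*exp(-rT)
P = 0.4644 - 23.30000000 + 25.13562759 = 2.3000

Answer: Put price = 2.3000


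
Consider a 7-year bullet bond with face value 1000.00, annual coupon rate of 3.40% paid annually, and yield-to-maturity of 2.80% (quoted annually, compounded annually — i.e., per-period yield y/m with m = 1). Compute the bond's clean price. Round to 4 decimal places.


Answer: Price = 1037.6651

Derivation:
Coupon per period c = face * coupon_rate / m = 34.000000
Periods per year m = 1; per-period yield y/m = 0.028000
Number of cashflows N = 7
Cashflows (t years, CF_t, discount factor 1/(1+y/m)^(m*t), PV):
  t = 1.0000: CF_t = 34.000000, DF = 0.972763, PV = 33.073930
  t = 2.0000: CF_t = 34.000000, DF = 0.946267, PV = 32.173084
  t = 3.0000: CF_t = 34.000000, DF = 0.920493, PV = 31.296774
  t = 4.0000: CF_t = 34.000000, DF = 0.895422, PV = 30.444333
  t = 5.0000: CF_t = 34.000000, DF = 0.871033, PV = 29.615110
  t = 6.0000: CF_t = 34.000000, DF = 0.847308, PV = 28.808472
  t = 7.0000: CF_t = 1034.000000, DF = 0.824230, PV = 852.253388
Price P = sum_t PV_t = 1037.665090


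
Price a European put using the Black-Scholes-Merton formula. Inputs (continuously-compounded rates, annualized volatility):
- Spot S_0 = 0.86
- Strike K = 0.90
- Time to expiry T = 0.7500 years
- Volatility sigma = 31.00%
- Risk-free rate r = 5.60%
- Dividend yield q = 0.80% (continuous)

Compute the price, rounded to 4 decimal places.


d1 = (ln(S/K) + (r - q + 0.5*sigma^2) * T) / (sigma * sqrt(T)) = 0.09898810
d2 = d1 - sigma * sqrt(T) = -0.16947977
exp(-rT) = 0.95886978; exp(-qT) = 0.99401796
P = K * exp(-rT) * N(-d2) - S_0 * exp(-qT) * N(-d1)
N(-d1) = 0.46057386; N(-d2) = 0.56729036
P = 0.9000 * 0.95886978 * 0.56729036 - 0.8600 * 0.99401796 * 0.46057386 = 0.0958

Answer: Price = 0.0958


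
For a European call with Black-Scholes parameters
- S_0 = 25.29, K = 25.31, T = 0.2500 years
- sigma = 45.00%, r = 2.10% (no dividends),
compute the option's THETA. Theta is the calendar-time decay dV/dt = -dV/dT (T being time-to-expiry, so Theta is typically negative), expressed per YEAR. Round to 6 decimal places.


d1 = 0.1323199383; d2 = -0.0926800617
phi(d1) = 0.3954650692; exp(-qT) = 1.0000000000; exp(-rT) = 0.9947637572
Theta = -S*exp(-qT)*phi(d1)*sigma/(2*sqrt(T)) - r*K*exp(-rT)*N(d2) + q*S*exp(-qT)*N(d1)
N(d1) = 0.5526343812; N(d2) = 0.4630788687; sqrt(T) = 0.5000000000
Term 1 = -25.2900 * 1.0000000000 * 0.3954650692 * 0.4500 / (2 * 0.5000000000) = -4.5005902200
Term 2 = -0.0210 * 25.3100 * 0.9947637572 * 0.4630788687 = -0.2448422476
Term 3 = 0 (no dividend yield, q = 0)
Theta = -4.5005902200 + (-0.2448422476) + (0.0000000000) = -4.745432

Answer: Theta = -4.745432


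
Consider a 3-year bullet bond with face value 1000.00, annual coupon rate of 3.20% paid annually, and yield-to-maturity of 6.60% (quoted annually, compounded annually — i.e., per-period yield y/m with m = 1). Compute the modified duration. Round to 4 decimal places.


Answer: Modified duration = 2.7234

Derivation:
Coupon per period c = face * coupon_rate / m = 32.000000
Periods per year m = 1; per-period yield y/m = 0.066000
Number of cashflows N = 3
Cashflows (t years, CF_t, discount factor 1/(1+y/m)^(m*t), PV):
  t = 1.0000: CF_t = 32.000000, DF = 0.938086, PV = 30.018762
  t = 2.0000: CF_t = 32.000000, DF = 0.880006, PV = 28.160189
  t = 3.0000: CF_t = 1032.000000, DF = 0.825521, PV = 851.938183
Price P = sum_t PV_t = 910.117134
First compute Macaulay numerator sum_t t * PV_t:
  t * PV_t at t = 1.0000: 30.018762
  t * PV_t at t = 2.0000: 56.320378
  t * PV_t at t = 3.0000: 2555.814548
Macaulay duration D = 2642.153689 / 910.117134 = 2.903092
Modified duration = D / (1 + y/m) = 2.903092 / (1 + 0.066000) = 2.723351


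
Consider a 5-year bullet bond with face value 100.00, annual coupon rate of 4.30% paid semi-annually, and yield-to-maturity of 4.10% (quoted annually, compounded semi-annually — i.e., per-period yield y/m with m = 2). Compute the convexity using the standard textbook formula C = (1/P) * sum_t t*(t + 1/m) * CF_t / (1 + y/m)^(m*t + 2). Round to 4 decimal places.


Answer: Convexity = 23.2900

Derivation:
Coupon per period c = face * coupon_rate / m = 2.150000
Periods per year m = 2; per-period yield y/m = 0.020500
Number of cashflows N = 10
Cashflows (t years, CF_t, discount factor 1/(1+y/m)^(m*t), PV):
  t = 0.5000: CF_t = 2.150000, DF = 0.979912, PV = 2.106810
  t = 1.0000: CF_t = 2.150000, DF = 0.960227, PV = 2.064488
  t = 1.5000: CF_t = 2.150000, DF = 0.940938, PV = 2.023017
  t = 2.0000: CF_t = 2.150000, DF = 0.922036, PV = 1.982378
  t = 2.5000: CF_t = 2.150000, DF = 0.903514, PV = 1.942555
  t = 3.0000: CF_t = 2.150000, DF = 0.885364, PV = 1.903533
  t = 3.5000: CF_t = 2.150000, DF = 0.867579, PV = 1.865294
  t = 4.0000: CF_t = 2.150000, DF = 0.850151, PV = 1.827824
  t = 4.5000: CF_t = 2.150000, DF = 0.833073, PV = 1.791106
  t = 5.0000: CF_t = 102.150000, DF = 0.816338, PV = 83.388907
Price P = sum_t PV_t = 100.895913
Convexity numerator sum_t t*(t + 1/m) * CF_t / (1+y/m)^(m*t + 2):
  t = 0.5000: term = 1.011508
  t = 1.0000: term = 2.973567
  t = 1.5000: term = 5.827666
  t = 2.0000: term = 9.517665
  t = 2.5000: term = 13.989708
  t = 3.0000: term = 19.192153
  t = 3.5000: term = 25.075489
  t = 4.0000: term = 31.592273
  t = 4.5000: term = 38.697052
  t = 5.0000: term = 2201.988042
Convexity = (1/P) * sum = 2349.865123 / 100.895913 = 23.289993


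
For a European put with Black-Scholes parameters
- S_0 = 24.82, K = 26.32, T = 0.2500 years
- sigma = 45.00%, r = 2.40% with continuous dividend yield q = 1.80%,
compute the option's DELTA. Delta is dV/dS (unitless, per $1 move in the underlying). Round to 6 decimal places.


d1 = -0.1416303408; d2 = -0.3666303408
phi(d1) = 0.3949610566; exp(-qT) = 0.9955101098; exp(-rT) = 0.9940179641
N(-d1) = 0.5563140000
Delta = -exp(-qT) * N(-d1) = -0.9955101098 * 0.5563140000 = -0.553816

Answer: Delta = -0.553816


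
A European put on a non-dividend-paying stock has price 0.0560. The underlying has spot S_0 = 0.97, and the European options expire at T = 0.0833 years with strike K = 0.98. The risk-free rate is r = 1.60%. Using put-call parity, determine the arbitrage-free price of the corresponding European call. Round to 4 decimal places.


Answer: Call price = 0.0473

Derivation:
Put-call parity: C - P = S_0 * exp(-qT) - K * exp(-rT).
S_0 * exp(-qT) = 0.9700 * 1.00000000 = 0.97000000
K * exp(-rT) = 0.9800 * 0.99866809 = 0.97869473
C = P + S*exp(-qT) - K*exp(-rT)
C = 0.0560 + 0.97000000 - 0.97869473 = 0.0473


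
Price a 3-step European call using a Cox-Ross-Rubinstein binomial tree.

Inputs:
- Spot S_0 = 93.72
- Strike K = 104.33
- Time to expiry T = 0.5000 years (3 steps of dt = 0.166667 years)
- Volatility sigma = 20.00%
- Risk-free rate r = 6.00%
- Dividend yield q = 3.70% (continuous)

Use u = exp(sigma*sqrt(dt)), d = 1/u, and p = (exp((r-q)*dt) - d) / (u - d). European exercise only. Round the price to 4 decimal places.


dt = T/N = 0.166667
u = exp(sigma*sqrt(dt)) = 1.085076; d = 1/u = 0.921595
p = (exp((r-q)*dt) - d) / (u - d) = 0.503092
Discount per step: exp(-r*dt) = 0.990050
Stock lattice S(k, i) with i counting down-moves:
  k=0: S(0,0) = 93.7200
  k=1: S(1,0) = 101.6933; S(1,1) = 86.3719
  k=2: S(2,0) = 110.3449; S(2,1) = 93.7200; S(2,2) = 79.5999
  k=3: S(3,0) = 119.7326; S(3,1) = 101.6933; S(3,2) = 86.3719; S(3,3) = 73.3588
Terminal payoffs V(N, i) = max(S_T - K, 0):
  V(3,0) = 15.402560; V(3,1) = 0.000000; V(3,2) = 0.000000; V(3,3) = 0.000000
Backward induction: V(k, i) = exp(-r*dt) * [p * V(k+1, i) + (1-p) * V(k+1, i+1)].
  V(2,0) = exp(-r*dt) * [p*15.402560 + (1-p)*0.000000] = 7.671804
  V(2,1) = exp(-r*dt) * [p*0.000000 + (1-p)*0.000000] = 0.000000
  V(2,2) = exp(-r*dt) * [p*0.000000 + (1-p)*0.000000] = 0.000000
  V(1,0) = exp(-r*dt) * [p*7.671804 + (1-p)*0.000000] = 3.821220
  V(1,1) = exp(-r*dt) * [p*0.000000 + (1-p)*0.000000] = 0.000000
  V(0,0) = exp(-r*dt) * [p*3.821220 + (1-p)*0.000000] = 1.903297

Answer: Price = V(0,0) = 1.9033


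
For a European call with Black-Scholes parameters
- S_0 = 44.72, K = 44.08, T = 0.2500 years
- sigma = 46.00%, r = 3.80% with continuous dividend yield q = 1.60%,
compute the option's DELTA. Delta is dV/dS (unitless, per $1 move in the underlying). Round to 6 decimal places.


Answer: Delta = 0.577565

Derivation:
d1 = 0.2015854957; d2 = -0.0284145043
phi(d1) = 0.3909182230; exp(-qT) = 0.9960079893; exp(-rT) = 0.9905449824
N(d1) = 0.5798796074
Delta = exp(-qT) * N(d1) = 0.9960079893 * 0.5798796074 = 0.577565


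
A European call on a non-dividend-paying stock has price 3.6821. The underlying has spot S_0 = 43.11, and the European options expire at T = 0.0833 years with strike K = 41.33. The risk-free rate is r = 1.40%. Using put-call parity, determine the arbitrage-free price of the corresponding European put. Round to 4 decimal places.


Answer: Put price = 1.8539

Derivation:
Put-call parity: C - P = S_0 * exp(-qT) - K * exp(-rT).
S_0 * exp(-qT) = 43.1100 * 1.00000000 = 43.11000000
K * exp(-rT) = 41.3300 * 0.99883448 = 41.28182905
P = C - S*exp(-qT) + K*exp(-rT)
P = 3.6821 - 43.11000000 + 41.28182905 = 1.8539


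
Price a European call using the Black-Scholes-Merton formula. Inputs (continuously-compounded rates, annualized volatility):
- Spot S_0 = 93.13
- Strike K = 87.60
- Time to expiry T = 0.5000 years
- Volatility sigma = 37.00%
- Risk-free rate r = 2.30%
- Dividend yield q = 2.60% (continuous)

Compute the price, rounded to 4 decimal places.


d1 = (ln(S/K) + (r - q + 0.5*sigma^2) * T) / (sigma * sqrt(T)) = 0.35905877
d2 = d1 - sigma * sqrt(T) = 0.09742926
exp(-rT) = 0.98856587; exp(-qT) = 0.98708414
C = S_0 * exp(-qT) * N(d1) - K * exp(-rT) * N(d2)
N(d1) = 0.64022444; N(d2) = 0.53880724
C = 93.1300 * 0.98708414 * 0.64022444 - 87.6000 * 0.98856587 * 0.53880724 = 12.1942

Answer: Price = 12.1942


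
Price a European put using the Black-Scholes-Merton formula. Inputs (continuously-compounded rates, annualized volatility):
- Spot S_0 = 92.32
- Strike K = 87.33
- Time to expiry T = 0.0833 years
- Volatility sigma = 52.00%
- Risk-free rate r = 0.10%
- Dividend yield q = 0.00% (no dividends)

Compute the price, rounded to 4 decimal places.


d1 = (ln(S/K) + (r - q + 0.5*sigma^2) * T) / (sigma * sqrt(T)) = 0.44584056
d2 = d1 - sigma * sqrt(T) = 0.29575951
exp(-rT) = 0.99991670; exp(-qT) = 1.00000000
P = K * exp(-rT) * N(-d2) - S_0 * exp(-qT) * N(-d1)
N(-d1) = 0.32785621; N(-d2) = 0.38370687
P = 87.3300 * 0.99991670 * 0.38370687 - 92.3200 * 1.00000000 * 0.32785621 = 3.2386

Answer: Price = 3.2386


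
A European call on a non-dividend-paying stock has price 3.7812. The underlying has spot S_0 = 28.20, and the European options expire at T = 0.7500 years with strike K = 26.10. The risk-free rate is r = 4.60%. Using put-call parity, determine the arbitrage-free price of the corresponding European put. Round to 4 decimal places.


Put-call parity: C - P = S_0 * exp(-qT) - K * exp(-rT).
S_0 * exp(-qT) = 28.2000 * 1.00000000 = 28.20000000
K * exp(-rT) = 26.1000 * 0.96608834 = 25.21490567
P = C - S*exp(-qT) + K*exp(-rT)
P = 3.7812 - 28.20000000 + 25.21490567 = 0.7961

Answer: Put price = 0.7961


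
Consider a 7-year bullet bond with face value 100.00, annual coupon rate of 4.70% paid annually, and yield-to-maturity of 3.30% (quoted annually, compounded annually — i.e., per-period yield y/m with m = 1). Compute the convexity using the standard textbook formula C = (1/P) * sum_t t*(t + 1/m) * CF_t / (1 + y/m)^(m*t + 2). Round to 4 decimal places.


Coupon per period c = face * coupon_rate / m = 4.700000
Periods per year m = 1; per-period yield y/m = 0.033000
Number of cashflows N = 7
Cashflows (t years, CF_t, discount factor 1/(1+y/m)^(m*t), PV):
  t = 1.0000: CF_t = 4.700000, DF = 0.968054, PV = 4.549855
  t = 2.0000: CF_t = 4.700000, DF = 0.937129, PV = 4.404506
  t = 3.0000: CF_t = 4.700000, DF = 0.907192, PV = 4.263801
  t = 4.0000: CF_t = 4.700000, DF = 0.878211, PV = 4.127590
  t = 5.0000: CF_t = 4.700000, DF = 0.850156, PV = 3.995731
  t = 6.0000: CF_t = 4.700000, DF = 0.822997, PV = 3.868084
  t = 7.0000: CF_t = 104.700000, DF = 0.796705, PV = 83.415053
Price P = sum_t PV_t = 108.624620
Convexity numerator sum_t t*(t + 1/m) * CF_t / (1+y/m)^(m*t + 2):
  t = 1.0000: term = 8.527601
  t = 2.0000: term = 24.765541
  t = 3.0000: term = 47.948773
  t = 4.0000: term = 77.361686
  t = 5.0000: term = 112.335458
  t = 6.0000: term = 152.245539
  t = 7.0000: term = 4377.557053
Convexity = (1/P) * sum = 4800.741652 / 108.624620 = 44.195705

Answer: Convexity = 44.1957


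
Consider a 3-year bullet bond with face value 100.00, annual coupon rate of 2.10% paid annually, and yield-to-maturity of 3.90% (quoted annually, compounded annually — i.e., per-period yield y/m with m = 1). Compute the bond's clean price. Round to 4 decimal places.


Answer: Price = 94.9953

Derivation:
Coupon per period c = face * coupon_rate / m = 2.100000
Periods per year m = 1; per-period yield y/m = 0.039000
Number of cashflows N = 3
Cashflows (t years, CF_t, discount factor 1/(1+y/m)^(m*t), PV):
  t = 1.0000: CF_t = 2.100000, DF = 0.962464, PV = 2.021174
  t = 2.0000: CF_t = 2.100000, DF = 0.926337, PV = 1.945307
  t = 3.0000: CF_t = 102.100000, DF = 0.891566, PV = 91.028859
Price P = sum_t PV_t = 94.995340


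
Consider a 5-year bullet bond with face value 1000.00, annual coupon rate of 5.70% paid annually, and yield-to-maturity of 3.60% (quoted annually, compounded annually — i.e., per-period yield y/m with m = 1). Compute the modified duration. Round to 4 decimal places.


Coupon per period c = face * coupon_rate / m = 57.000000
Periods per year m = 1; per-period yield y/m = 0.036000
Number of cashflows N = 5
Cashflows (t years, CF_t, discount factor 1/(1+y/m)^(m*t), PV):
  t = 1.0000: CF_t = 57.000000, DF = 0.965251, PV = 55.019305
  t = 2.0000: CF_t = 57.000000, DF = 0.931709, PV = 53.107437
  t = 3.0000: CF_t = 57.000000, DF = 0.899333, PV = 51.262005
  t = 4.0000: CF_t = 57.000000, DF = 0.868082, PV = 49.480700
  t = 5.0000: CF_t = 1057.000000, DF = 0.837917, PV = 885.678720
Price P = sum_t PV_t = 1094.548168
First compute Macaulay numerator sum_t t * PV_t:
  t * PV_t at t = 1.0000: 55.019305
  t * PV_t at t = 2.0000: 106.214875
  t * PV_t at t = 3.0000: 153.786015
  t * PV_t at t = 4.0000: 197.922800
  t * PV_t at t = 5.0000: 4428.393602
Macaulay duration D = 4941.336596 / 1094.548168 = 4.514499
Modified duration = D / (1 + y/m) = 4.514499 / (1 + 0.036000) = 4.357625

Answer: Modified duration = 4.3576


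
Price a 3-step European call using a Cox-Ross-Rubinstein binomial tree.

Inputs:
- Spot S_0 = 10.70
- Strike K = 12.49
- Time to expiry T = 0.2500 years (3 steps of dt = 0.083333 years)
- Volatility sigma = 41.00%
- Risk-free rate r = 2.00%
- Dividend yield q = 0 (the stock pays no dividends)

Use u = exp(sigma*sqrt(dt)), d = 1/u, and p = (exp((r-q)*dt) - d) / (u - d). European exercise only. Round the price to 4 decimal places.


dt = T/N = 0.083333
u = exp(sigma*sqrt(dt)) = 1.125646; d = 1/u = 0.888379
p = (exp((r-q)*dt) - d) / (u - d) = 0.477476
Discount per step: exp(-r*dt) = 0.998335
Stock lattice S(k, i) with i counting down-moves:
  k=0: S(0,0) = 10.7000
  k=1: S(1,0) = 12.0444; S(1,1) = 9.5057
  k=2: S(2,0) = 13.5577; S(2,1) = 10.7000; S(2,2) = 8.4446
  k=3: S(3,0) = 15.2612; S(3,1) = 12.0444; S(3,2) = 9.5057; S(3,3) = 7.5020
Terminal payoffs V(N, i) = max(S_T - K, 0):
  V(3,0) = 2.771208; V(3,1) = 0.000000; V(3,2) = 0.000000; V(3,3) = 0.000000
Backward induction: V(k, i) = exp(-r*dt) * [p * V(k+1, i) + (1-p) * V(k+1, i+1)].
  V(2,0) = exp(-r*dt) * [p*2.771208 + (1-p)*0.000000] = 1.320981
  V(2,1) = exp(-r*dt) * [p*0.000000 + (1-p)*0.000000] = 0.000000
  V(2,2) = exp(-r*dt) * [p*0.000000 + (1-p)*0.000000] = 0.000000
  V(1,0) = exp(-r*dt) * [p*1.320981 + (1-p)*0.000000] = 0.629686
  V(1,1) = exp(-r*dt) * [p*0.000000 + (1-p)*0.000000] = 0.000000
  V(0,0) = exp(-r*dt) * [p*0.629686 + (1-p)*0.000000] = 0.300159

Answer: Price = V(0,0) = 0.3002


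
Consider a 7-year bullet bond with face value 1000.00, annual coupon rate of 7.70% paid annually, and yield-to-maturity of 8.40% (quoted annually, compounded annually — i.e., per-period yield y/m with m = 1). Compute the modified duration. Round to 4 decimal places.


Answer: Modified duration = 5.2009

Derivation:
Coupon per period c = face * coupon_rate / m = 77.000000
Periods per year m = 1; per-period yield y/m = 0.084000
Number of cashflows N = 7
Cashflows (t years, CF_t, discount factor 1/(1+y/m)^(m*t), PV):
  t = 1.0000: CF_t = 77.000000, DF = 0.922509, PV = 71.033210
  t = 2.0000: CF_t = 77.000000, DF = 0.851023, PV = 65.528792
  t = 3.0000: CF_t = 77.000000, DF = 0.785077, PV = 60.450915
  t = 4.0000: CF_t = 77.000000, DF = 0.724241, PV = 55.766527
  t = 5.0000: CF_t = 77.000000, DF = 0.668119, PV = 51.445135
  t = 6.0000: CF_t = 77.000000, DF = 0.616346, PV = 47.458612
  t = 7.0000: CF_t = 1077.000000, DF = 0.568585, PV = 612.365518
Price P = sum_t PV_t = 964.048709
First compute Macaulay numerator sum_t t * PV_t:
  t * PV_t at t = 1.0000: 71.033210
  t * PV_t at t = 2.0000: 131.057584
  t * PV_t at t = 3.0000: 181.352745
  t * PV_t at t = 4.0000: 223.066107
  t * PV_t at t = 5.0000: 257.225677
  t * PV_t at t = 6.0000: 284.751672
  t * PV_t at t = 7.0000: 4286.558627
Macaulay duration D = 5435.045621 / 964.048709 = 5.637729
Modified duration = D / (1 + y/m) = 5.637729 / (1 + 0.084000) = 5.200857


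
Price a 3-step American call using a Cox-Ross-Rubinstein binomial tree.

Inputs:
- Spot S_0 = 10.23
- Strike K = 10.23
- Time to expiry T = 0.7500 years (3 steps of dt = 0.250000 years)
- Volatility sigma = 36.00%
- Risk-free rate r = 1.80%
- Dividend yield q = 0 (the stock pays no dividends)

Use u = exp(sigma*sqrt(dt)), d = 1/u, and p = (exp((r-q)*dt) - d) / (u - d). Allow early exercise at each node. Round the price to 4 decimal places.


Answer: Price = V(0,0) = 1.4339

Derivation:
dt = T/N = 0.250000
u = exp(sigma*sqrt(dt)) = 1.197217; d = 1/u = 0.835270
p = (exp((r-q)*dt) - d) / (u - d) = 0.467582
Discount per step: exp(-r*dt) = 0.995510
Stock lattice S(k, i) with i counting down-moves:
  k=0: S(0,0) = 10.2300
  k=1: S(1,0) = 12.2475; S(1,1) = 8.5448
  k=2: S(2,0) = 14.6630; S(2,1) = 10.2300; S(2,2) = 7.1372
  k=3: S(3,0) = 17.5548; S(3,1) = 12.2475; S(3,2) = 8.5448; S(3,3) = 5.9615
Terminal payoffs V(N, i) = max(S_T - K, 0):
  V(3,0) = 7.324750; V(3,1) = 2.017534; V(3,2) = 0.000000; V(3,3) = 0.000000
Backward induction: V(k, i) = exp(-r*dt) * [p * V(k+1, i) + (1-p) * V(k+1, i+1)]; then take max(V_cont, immediate exercise) for American.
  V(2,0) = exp(-r*dt) * [p*7.324750 + (1-p)*2.017534] = 4.478891; exercise = 4.432960; V(2,0) = max -> 4.478891
  V(2,1) = exp(-r*dt) * [p*2.017534 + (1-p)*0.000000] = 0.939127; exercise = 0.000000; V(2,1) = max -> 0.939127
  V(2,2) = exp(-r*dt) * [p*0.000000 + (1-p)*0.000000] = 0.000000; exercise = 0.000000; V(2,2) = max -> 0.000000
  V(1,0) = exp(-r*dt) * [p*4.478891 + (1-p)*0.939127] = 2.582609; exercise = 2.017534; V(1,0) = max -> 2.582609
  V(1,1) = exp(-r*dt) * [p*0.939127 + (1-p)*0.000000] = 0.437147; exercise = 0.000000; V(1,1) = max -> 0.437147
  V(0,0) = exp(-r*dt) * [p*2.582609 + (1-p)*0.437147] = 1.433859; exercise = 0.000000; V(0,0) = max -> 1.433859


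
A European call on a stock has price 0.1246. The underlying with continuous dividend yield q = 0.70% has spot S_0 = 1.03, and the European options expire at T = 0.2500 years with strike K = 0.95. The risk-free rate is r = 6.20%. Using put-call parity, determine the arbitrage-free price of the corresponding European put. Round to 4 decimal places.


Answer: Put price = 0.0318

Derivation:
Put-call parity: C - P = S_0 * exp(-qT) - K * exp(-rT).
S_0 * exp(-qT) = 1.0300 * 0.99825153 = 1.02819908
K * exp(-rT) = 0.9500 * 0.98461951 = 0.93538853
P = C - S*exp(-qT) + K*exp(-rT)
P = 0.1246 - 1.02819908 + 0.93538853 = 0.0318


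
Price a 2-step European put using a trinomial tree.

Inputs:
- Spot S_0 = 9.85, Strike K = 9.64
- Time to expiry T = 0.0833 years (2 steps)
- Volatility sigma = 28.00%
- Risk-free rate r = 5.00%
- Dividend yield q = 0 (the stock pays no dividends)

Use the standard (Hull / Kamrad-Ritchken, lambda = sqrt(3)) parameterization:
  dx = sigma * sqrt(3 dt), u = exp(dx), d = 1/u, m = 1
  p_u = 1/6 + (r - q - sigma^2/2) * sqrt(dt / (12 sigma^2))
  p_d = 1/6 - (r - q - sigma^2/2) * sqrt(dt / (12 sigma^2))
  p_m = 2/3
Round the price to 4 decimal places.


Answer: Price = V(0,0) = 0.1987

Derivation:
dt = T/N = 0.041650; dx = sigma*sqrt(3*dt) = 0.098975
u = exp(dx) = 1.104039; d = 1/u = 0.905765
p_u = 0.168939, p_m = 0.666667, p_d = 0.164394
Discount per step: exp(-r*dt) = 0.997920
Stock lattice S(k, j) with j the centered position index:
  k=0: S(0,+0) = 9.8500
  k=1: S(1,-1) = 8.9218; S(1,+0) = 9.8500; S(1,+1) = 10.8748
  k=2: S(2,-2) = 8.0810; S(2,-1) = 8.9218; S(2,+0) = 9.8500; S(2,+1) = 10.8748; S(2,+2) = 12.0062
Terminal payoffs V(N, j) = max(K - S_T, 0):
  V(2,-2) = 1.558955; V(2,-1) = 0.718213; V(2,+0) = 0.000000; V(2,+1) = 0.000000; V(2,+2) = 0.000000
Backward induction: V(k, j) = exp(-r*dt) * [p_u * V(k+1, j+1) + p_m * V(k+1, j) + p_d * V(k+1, j-1)]
  V(1,-1) = exp(-r*dt) * [p_u*0.000000 + p_m*0.718213 + p_d*1.558955] = 0.733563
  V(1,+0) = exp(-r*dt) * [p_u*0.000000 + p_m*0.000000 + p_d*0.718213] = 0.117824
  V(1,+1) = exp(-r*dt) * [p_u*0.000000 + p_m*0.000000 + p_d*0.000000] = 0.000000
  V(0,+0) = exp(-r*dt) * [p_u*0.000000 + p_m*0.117824 + p_d*0.733563] = 0.198729


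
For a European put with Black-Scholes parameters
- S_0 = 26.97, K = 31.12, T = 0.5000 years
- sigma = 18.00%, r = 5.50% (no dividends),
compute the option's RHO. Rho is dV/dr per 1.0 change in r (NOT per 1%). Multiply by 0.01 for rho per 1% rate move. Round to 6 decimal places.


d1 = -0.8448006017; d2 = -0.9720798223
phi(d1) = 0.2792123818; exp(-qT) = 1.0000000000; exp(-rT) = 0.9728746826
N(-d2) = 0.8344945803
Rho = -K*T*exp(-rT)*N(-d2) = -31.1200 * 0.5000 * 0.9728746826 * 0.8344945803 = -12.632521

Answer: Rho = -12.632521


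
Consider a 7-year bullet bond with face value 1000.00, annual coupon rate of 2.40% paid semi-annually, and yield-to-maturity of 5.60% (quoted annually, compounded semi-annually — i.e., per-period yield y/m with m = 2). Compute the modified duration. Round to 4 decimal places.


Answer: Modified duration = 6.2408

Derivation:
Coupon per period c = face * coupon_rate / m = 12.000000
Periods per year m = 2; per-period yield y/m = 0.028000
Number of cashflows N = 14
Cashflows (t years, CF_t, discount factor 1/(1+y/m)^(m*t), PV):
  t = 0.5000: CF_t = 12.000000, DF = 0.972763, PV = 11.673152
  t = 1.0000: CF_t = 12.000000, DF = 0.946267, PV = 11.355206
  t = 1.5000: CF_t = 12.000000, DF = 0.920493, PV = 11.045920
  t = 2.0000: CF_t = 12.000000, DF = 0.895422, PV = 10.745059
  t = 2.5000: CF_t = 12.000000, DF = 0.871033, PV = 10.452392
  t = 3.0000: CF_t = 12.000000, DF = 0.847308, PV = 10.167696
  t = 3.5000: CF_t = 12.000000, DF = 0.824230, PV = 9.890755
  t = 4.0000: CF_t = 12.000000, DF = 0.801780, PV = 9.621357
  t = 4.5000: CF_t = 12.000000, DF = 0.779941, PV = 9.359297
  t = 5.0000: CF_t = 12.000000, DF = 0.758698, PV = 9.104374
  t = 5.5000: CF_t = 12.000000, DF = 0.738033, PV = 8.856395
  t = 6.0000: CF_t = 12.000000, DF = 0.717931, PV = 8.615170
  t = 6.5000: CF_t = 12.000000, DF = 0.698376, PV = 8.380516
  t = 7.0000: CF_t = 1012.000000, DF = 0.679354, PV = 687.506656
Price P = sum_t PV_t = 816.773945
First compute Macaulay numerator sum_t t * PV_t:
  t * PV_t at t = 0.5000: 5.836576
  t * PV_t at t = 1.0000: 11.355206
  t * PV_t at t = 1.5000: 16.568880
  t * PV_t at t = 2.0000: 21.490117
  t * PV_t at t = 2.5000: 26.130979
  t * PV_t at t = 3.0000: 30.503088
  t * PV_t at t = 3.5000: 34.617642
  t * PV_t at t = 4.0000: 38.485428
  t * PV_t at t = 4.5000: 42.116835
  t * PV_t at t = 5.0000: 45.521871
  t * PV_t at t = 5.5000: 48.710173
  t * PV_t at t = 6.0000: 51.691022
  t * PV_t at t = 6.5000: 54.473353
  t * PV_t at t = 7.0000: 4812.546594
Macaulay duration D = 5240.047766 / 816.773945 = 6.415542
Modified duration = D / (1 + y/m) = 6.415542 / (1 + 0.028000) = 6.240800


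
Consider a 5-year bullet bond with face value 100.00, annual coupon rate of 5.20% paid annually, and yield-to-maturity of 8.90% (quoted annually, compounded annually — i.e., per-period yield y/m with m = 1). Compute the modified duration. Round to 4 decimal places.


Coupon per period c = face * coupon_rate / m = 5.200000
Periods per year m = 1; per-period yield y/m = 0.089000
Number of cashflows N = 5
Cashflows (t years, CF_t, discount factor 1/(1+y/m)^(m*t), PV):
  t = 1.0000: CF_t = 5.200000, DF = 0.918274, PV = 4.775023
  t = 2.0000: CF_t = 5.200000, DF = 0.843226, PV = 4.384778
  t = 3.0000: CF_t = 5.200000, DF = 0.774313, PV = 4.026426
  t = 4.0000: CF_t = 5.200000, DF = 0.711031, PV = 3.697361
  t = 5.0000: CF_t = 105.200000, DF = 0.652921, PV = 68.687284
Price P = sum_t PV_t = 85.570871
First compute Macaulay numerator sum_t t * PV_t:
  t * PV_t at t = 1.0000: 4.775023
  t * PV_t at t = 2.0000: 8.769555
  t * PV_t at t = 3.0000: 12.079278
  t * PV_t at t = 4.0000: 14.789443
  t * PV_t at t = 5.0000: 343.436418
Macaulay duration D = 383.849717 / 85.570871 = 4.485752
Modified duration = D / (1 + y/m) = 4.485752 / (1 + 0.089000) = 4.119148

Answer: Modified duration = 4.1191


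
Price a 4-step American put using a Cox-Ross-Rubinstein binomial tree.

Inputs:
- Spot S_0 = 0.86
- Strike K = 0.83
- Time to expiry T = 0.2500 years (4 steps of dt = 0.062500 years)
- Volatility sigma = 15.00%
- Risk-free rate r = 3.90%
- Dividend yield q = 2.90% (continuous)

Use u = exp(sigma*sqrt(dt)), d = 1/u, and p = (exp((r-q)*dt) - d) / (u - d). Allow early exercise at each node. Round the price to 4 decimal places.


Answer: Price = V(0,0) = 0.0137

Derivation:
dt = T/N = 0.062500
u = exp(sigma*sqrt(dt)) = 1.038212; d = 1/u = 0.963194
p = (exp((r-q)*dt) - d) / (u - d) = 0.498960
Discount per step: exp(-r*dt) = 0.997565
Stock lattice S(k, i) with i counting down-moves:
  k=0: S(0,0) = 0.8600
  k=1: S(1,0) = 0.8929; S(1,1) = 0.8283
  k=2: S(2,0) = 0.9270; S(2,1) = 0.8600; S(2,2) = 0.7979
  k=3: S(3,0) = 0.9624; S(3,1) = 0.8929; S(3,2) = 0.8283; S(3,3) = 0.7685
  k=4: S(4,0) = 0.9992; S(4,1) = 0.9270; S(4,2) = 0.8600; S(4,3) = 0.7979; S(4,4) = 0.7402
Terminal payoffs V(N, i) = max(K - S_T, 0):
  V(4,0) = 0.000000; V(4,1) = 0.000000; V(4,2) = 0.000000; V(4,3) = 0.032141; V(4,4) = 0.089791
Backward induction: V(k, i) = exp(-r*dt) * [p * V(k+1, i) + (1-p) * V(k+1, i+1)]; then take max(V_cont, immediate exercise) for American.
  V(3,0) = exp(-r*dt) * [p*0.000000 + (1-p)*0.000000] = 0.000000; exercise = 0.000000; V(3,0) = max -> 0.000000
  V(3,1) = exp(-r*dt) * [p*0.000000 + (1-p)*0.000000] = 0.000000; exercise = 0.000000; V(3,1) = max -> 0.000000
  V(3,2) = exp(-r*dt) * [p*0.000000 + (1-p)*0.032141] = 0.016065; exercise = 0.001653; V(3,2) = max -> 0.016065
  V(3,3) = exp(-r*dt) * [p*0.032141 + (1-p)*0.089791] = 0.060877; exercise = 0.061506; V(3,3) = max -> 0.061506
  V(2,0) = exp(-r*dt) * [p*0.000000 + (1-p)*0.000000] = 0.000000; exercise = 0.000000; V(2,0) = max -> 0.000000
  V(2,1) = exp(-r*dt) * [p*0.000000 + (1-p)*0.016065] = 0.008029; exercise = 0.000000; V(2,1) = max -> 0.008029
  V(2,2) = exp(-r*dt) * [p*0.016065 + (1-p)*0.061506] = 0.038738; exercise = 0.032141; V(2,2) = max -> 0.038738
  V(1,0) = exp(-r*dt) * [p*0.000000 + (1-p)*0.008029] = 0.004013; exercise = 0.000000; V(1,0) = max -> 0.004013
  V(1,1) = exp(-r*dt) * [p*0.008029 + (1-p)*0.038738] = 0.023359; exercise = 0.001653; V(1,1) = max -> 0.023359
  V(0,0) = exp(-r*dt) * [p*0.004013 + (1-p)*0.023359] = 0.013673; exercise = 0.000000; V(0,0) = max -> 0.013673


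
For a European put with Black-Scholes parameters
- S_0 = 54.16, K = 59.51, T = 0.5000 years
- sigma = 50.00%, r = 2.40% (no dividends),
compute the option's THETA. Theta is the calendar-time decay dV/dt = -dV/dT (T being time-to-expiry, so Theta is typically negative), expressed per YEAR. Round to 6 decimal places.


d1 = -0.0557249275; d2 = -0.4092783181
phi(d1) = 0.3983233498; exp(-qT) = 1.0000000000; exp(-rT) = 0.9880717129
Theta = -S*exp(-qT)*phi(d1)*sigma/(2*sqrt(T)) + r*K*exp(-rT)*N(-d2) - q*S*exp(-qT)*N(-d1)
N(-d1) = 0.5222195295; N(-d2) = 0.6588322874; sqrt(T) = 0.7071067812
Term 1 = -54.1600 * 1.0000000000 * 0.3983233498 * 0.5000 / (2 * 0.7071067812) = -7.6272753984
Term 2 = 0.0240 * 59.5100 * 0.9880717129 * 0.6588322874 = 0.9297464584
Term 3 = 0 (no dividend yield, q = 0)
Theta = -7.6272753984 + (0.9297464584) + (0.0000000000) = -6.697529

Answer: Theta = -6.697529


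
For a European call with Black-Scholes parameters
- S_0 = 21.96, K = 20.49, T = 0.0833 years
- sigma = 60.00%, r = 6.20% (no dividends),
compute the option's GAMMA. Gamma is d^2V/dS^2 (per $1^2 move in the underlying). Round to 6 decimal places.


d1 = 0.5165099558; d2 = 0.3433395195
phi(d1) = 0.3491234130; exp(-qT) = 1.0000000000; exp(-rT) = 0.9948487136
Gamma = exp(-qT) * phi(d1) / (S * sigma * sqrt(T)) = 1.0000000000 * 0.3491234130 / (21.9600 * 0.6000 * 0.2886173938) = 0.091806

Answer: Gamma = 0.091806


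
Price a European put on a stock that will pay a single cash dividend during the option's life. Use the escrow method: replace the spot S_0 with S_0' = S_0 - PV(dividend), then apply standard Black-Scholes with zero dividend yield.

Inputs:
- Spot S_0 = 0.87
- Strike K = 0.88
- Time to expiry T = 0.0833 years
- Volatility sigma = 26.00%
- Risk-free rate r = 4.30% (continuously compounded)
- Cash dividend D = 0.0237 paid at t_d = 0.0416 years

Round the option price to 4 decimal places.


PV(D) = D * exp(-r * t_d) = 0.0237 * 0.99821280 = 0.02365764
S_0' = S_0 - PV(D) = 0.8700 - 0.02365764 = 0.84634236
d1 = (ln(S_0'/K) + (r + sigma^2/2)*T) / (sigma*sqrt(T)) = -0.43443878
d2 = d1 - sigma*sqrt(T) = -0.50947930
exp(-rT) = 0.99642451
N(-d1) = 0.66801508; N(-d2) = 0.69479185
P = K * exp(-rT) * N(-d2) - S_0' * N(-d1) = 0.8800 * 0.99642451 * 0.69479185 - 0.84634236 * 0.66801508 = 0.0439

Answer: Price = 0.0439


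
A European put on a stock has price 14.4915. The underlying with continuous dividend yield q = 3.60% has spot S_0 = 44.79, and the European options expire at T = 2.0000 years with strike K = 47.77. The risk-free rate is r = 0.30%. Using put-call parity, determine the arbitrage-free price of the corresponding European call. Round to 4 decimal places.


Put-call parity: C - P = S_0 * exp(-qT) - K * exp(-rT).
S_0 * exp(-qT) = 44.7900 * 0.93053090 = 41.67847882
K * exp(-rT) = 47.7700 * 0.99401796 = 47.48423814
C = P + S*exp(-qT) - K*exp(-rT)
C = 14.4915 + 41.67847882 - 47.48423814 = 8.6857

Answer: Call price = 8.6857


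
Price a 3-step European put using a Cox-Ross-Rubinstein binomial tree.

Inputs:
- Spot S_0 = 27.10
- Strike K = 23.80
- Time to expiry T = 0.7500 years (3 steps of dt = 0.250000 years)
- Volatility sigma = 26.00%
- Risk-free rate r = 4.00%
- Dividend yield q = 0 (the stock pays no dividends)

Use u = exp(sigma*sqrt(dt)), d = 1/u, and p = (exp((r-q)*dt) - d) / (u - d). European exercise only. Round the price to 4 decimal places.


Answer: Price = V(0,0) = 0.6388

Derivation:
dt = T/N = 0.250000
u = exp(sigma*sqrt(dt)) = 1.138828; d = 1/u = 0.878095
p = (exp((r-q)*dt) - d) / (u - d) = 0.506092
Discount per step: exp(-r*dt) = 0.990050
Stock lattice S(k, i) with i counting down-moves:
  k=0: S(0,0) = 27.1000
  k=1: S(1,0) = 30.8622; S(1,1) = 23.7964
  k=2: S(2,0) = 35.1468; S(2,1) = 27.1000; S(2,2) = 20.8955
  k=3: S(3,0) = 40.0262; S(3,1) = 30.8622; S(3,2) = 23.7964; S(3,3) = 18.3482
Terminal payoffs V(N, i) = max(K - S_T, 0):
  V(3,0) = 0.000000; V(3,1) = 0.000000; V(3,2) = 0.003614; V(3,3) = 5.451759
Backward induction: V(k, i) = exp(-r*dt) * [p * V(k+1, i) + (1-p) * V(k+1, i+1)].
  V(2,0) = exp(-r*dt) * [p*0.000000 + (1-p)*0.000000] = 0.000000
  V(2,1) = exp(-r*dt) * [p*0.000000 + (1-p)*0.003614] = 0.001767
  V(2,2) = exp(-r*dt) * [p*0.003614 + (1-p)*5.451759] = 2.667688
  V(1,0) = exp(-r*dt) * [p*0.000000 + (1-p)*0.001767] = 0.000864
  V(1,1) = exp(-r*dt) * [p*0.001767 + (1-p)*2.667688] = 1.305369
  V(0,0) = exp(-r*dt) * [p*0.000864 + (1-p)*1.305369] = 0.638751


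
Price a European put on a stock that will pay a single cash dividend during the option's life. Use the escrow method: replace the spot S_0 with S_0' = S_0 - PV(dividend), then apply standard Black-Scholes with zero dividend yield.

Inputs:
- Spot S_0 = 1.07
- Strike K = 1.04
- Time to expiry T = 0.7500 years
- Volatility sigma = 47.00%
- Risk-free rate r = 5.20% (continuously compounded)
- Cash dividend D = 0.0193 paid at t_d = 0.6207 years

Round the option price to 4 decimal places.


Answer: Price = 0.1411

Derivation:
PV(D) = D * exp(-r * t_d) = 0.0193 * 0.96823892 = 0.01868701
S_0' = S_0 - PV(D) = 1.0700 - 0.01868701 = 1.05131299
d1 = (ln(S_0'/K) + (r + sigma^2/2)*T) / (sigma*sqrt(T)) = 0.32591210
d2 = d1 - sigma*sqrt(T) = -0.08111984
exp(-rT) = 0.96175071
N(-d1) = 0.37224543; N(-d2) = 0.53232668
P = K * exp(-rT) * N(-d2) - S_0' * N(-d1) = 1.0400 * 0.96175071 * 0.53232668 - 1.05131299 * 0.37224543 = 0.1411


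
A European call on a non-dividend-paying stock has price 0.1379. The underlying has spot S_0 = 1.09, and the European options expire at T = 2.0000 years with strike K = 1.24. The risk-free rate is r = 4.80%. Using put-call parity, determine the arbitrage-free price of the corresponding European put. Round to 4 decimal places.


Answer: Put price = 0.1744

Derivation:
Put-call parity: C - P = S_0 * exp(-qT) - K * exp(-rT).
S_0 * exp(-qT) = 1.0900 * 1.00000000 = 1.09000000
K * exp(-rT) = 1.2400 * 0.90846402 = 1.12649538
P = C - S*exp(-qT) + K*exp(-rT)
P = 0.1379 - 1.09000000 + 1.12649538 = 0.1744


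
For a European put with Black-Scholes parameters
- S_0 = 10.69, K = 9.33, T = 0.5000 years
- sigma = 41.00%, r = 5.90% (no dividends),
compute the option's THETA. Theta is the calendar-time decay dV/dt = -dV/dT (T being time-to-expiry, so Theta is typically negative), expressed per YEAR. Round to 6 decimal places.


Answer: Theta = -0.777737

Derivation:
d1 = 0.7160705158; d2 = 0.4261567355
phi(d1) = 0.3087210919; exp(-qT) = 1.0000000000; exp(-rT) = 0.9709308776
Theta = -S*exp(-qT)*phi(d1)*sigma/(2*sqrt(T)) + r*K*exp(-rT)*N(-d2) - q*S*exp(-qT)*N(-d1)
N(-d1) = 0.2369739042; N(-d2) = 0.3349968204; sqrt(T) = 0.7071067812
Term 1 = -10.6900 * 1.0000000000 * 0.3087210919 * 0.4100 / (2 * 0.7071067812) = -0.9567817122
Term 2 = 0.0590 * 9.3300 * 0.9709308776 * 0.3349968204 = 0.1790451879
Term 3 = 0 (no dividend yield, q = 0)
Theta = -0.9567817122 + (0.1790451879) + (0.0000000000) = -0.777737


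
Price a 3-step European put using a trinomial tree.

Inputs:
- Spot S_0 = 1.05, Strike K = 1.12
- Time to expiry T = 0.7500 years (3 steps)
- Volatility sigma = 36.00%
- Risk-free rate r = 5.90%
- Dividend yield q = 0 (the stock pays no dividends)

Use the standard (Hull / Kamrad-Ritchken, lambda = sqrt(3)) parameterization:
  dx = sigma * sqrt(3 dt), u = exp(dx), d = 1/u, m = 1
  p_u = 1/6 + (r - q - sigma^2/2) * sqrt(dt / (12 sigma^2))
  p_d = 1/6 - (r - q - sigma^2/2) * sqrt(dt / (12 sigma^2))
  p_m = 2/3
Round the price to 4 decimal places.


dt = T/N = 0.250000; dx = sigma*sqrt(3*dt) = 0.311769
u = exp(dx) = 1.365839; d = 1/u = 0.732151
p_u = 0.164341, p_m = 0.666667, p_d = 0.168992
Discount per step: exp(-r*dt) = 0.985358
Stock lattice S(k, j) with j the centered position index:
  k=0: S(0,+0) = 1.0500
  k=1: S(1,-1) = 0.7688; S(1,+0) = 1.0500; S(1,+1) = 1.4341
  k=2: S(2,-2) = 0.5628; S(2,-1) = 0.7688; S(2,+0) = 1.0500; S(2,+1) = 1.4341; S(2,+2) = 1.9588
  k=3: S(3,-3) = 0.4121; S(3,-2) = 0.5628; S(3,-1) = 0.7688; S(3,+0) = 1.0500; S(3,+1) = 1.4341; S(3,+2) = 1.9588; S(3,+3) = 2.6754
Terminal payoffs V(N, j) = max(K - S_T, 0):
  V(3,-3) = 0.707912; V(3,-2) = 0.557153; V(3,-1) = 0.351242; V(3,+0) = 0.070000; V(3,+1) = 0.000000; V(3,+2) = 0.000000; V(3,+3) = 0.000000
Backward induction: V(k, j) = exp(-r*dt) * [p_u * V(k+1, j+1) + p_m * V(k+1, j) + p_d * V(k+1, j-1)]
  V(2,-2) = exp(-r*dt) * [p_u*0.351242 + p_m*0.557153 + p_d*0.707912] = 0.540755
  V(2,-1) = exp(-r*dt) * [p_u*0.070000 + p_m*0.351242 + p_d*0.557153] = 0.334844
  V(2,+0) = exp(-r*dt) * [p_u*0.000000 + p_m*0.070000 + p_d*0.351242] = 0.104471
  V(2,+1) = exp(-r*dt) * [p_u*0.000000 + p_m*0.000000 + p_d*0.070000] = 0.011656
  V(2,+2) = exp(-r*dt) * [p_u*0.000000 + p_m*0.000000 + p_d*0.000000] = 0.000000
  V(1,-1) = exp(-r*dt) * [p_u*0.104471 + p_m*0.334844 + p_d*0.540755] = 0.326924
  V(1,+0) = exp(-r*dt) * [p_u*0.011656 + p_m*0.104471 + p_d*0.334844] = 0.126273
  V(1,+1) = exp(-r*dt) * [p_u*0.000000 + p_m*0.011656 + p_d*0.104471] = 0.025053
  V(0,+0) = exp(-r*dt) * [p_u*0.025053 + p_m*0.126273 + p_d*0.326924] = 0.141445

Answer: Price = V(0,0) = 0.1414


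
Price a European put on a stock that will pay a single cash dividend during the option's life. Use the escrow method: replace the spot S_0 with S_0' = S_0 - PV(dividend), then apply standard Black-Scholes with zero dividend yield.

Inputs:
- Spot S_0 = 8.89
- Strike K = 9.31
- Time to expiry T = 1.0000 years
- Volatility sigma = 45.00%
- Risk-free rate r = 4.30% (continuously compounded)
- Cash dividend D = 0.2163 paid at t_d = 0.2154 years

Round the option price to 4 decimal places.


Answer: Price = 1.6902

Derivation:
PV(D) = D * exp(-r * t_d) = 0.2163 * 0.99078056 = 0.21430584
S_0' = S_0 - PV(D) = 8.8900 - 0.21430584 = 8.67569416
d1 = (ln(S_0'/K) + (r + sigma^2/2)*T) / (sigma*sqrt(T)) = 0.16374722
d2 = d1 - sigma*sqrt(T) = -0.28625278
exp(-rT) = 0.95791139
N(-d1) = 0.43496507; N(-d2) = 0.61265774
P = K * exp(-rT) * N(-d2) - S_0' * N(-d1) = 9.3100 * 0.95791139 * 0.61265774 - 8.67569416 * 0.43496507 = 1.6902


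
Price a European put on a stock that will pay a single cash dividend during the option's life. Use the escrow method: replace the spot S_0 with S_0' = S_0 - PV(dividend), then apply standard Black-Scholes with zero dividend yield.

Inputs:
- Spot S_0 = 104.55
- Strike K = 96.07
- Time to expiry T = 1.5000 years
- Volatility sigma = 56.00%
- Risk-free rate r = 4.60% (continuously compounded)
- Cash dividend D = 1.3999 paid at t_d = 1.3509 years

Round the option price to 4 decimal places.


Answer: Price = 19.6195

Derivation:
PV(D) = D * exp(-r * t_d) = 1.3999 * 0.93975000 = 1.31555602
S_0' = S_0 - PV(D) = 104.5500 - 1.31555602 = 103.23444398
d1 = (ln(S_0'/K) + (r + sigma^2/2)*T) / (sigma*sqrt(T)) = 0.54840206
d2 = d1 - sigma*sqrt(T) = -0.13745506
exp(-rT) = 0.93332668
N(-d1) = 0.29170793; N(-d2) = 0.55466445
P = K * exp(-rT) * N(-d2) - S_0' * N(-d1) = 96.0700 * 0.93332668 * 0.55466445 - 103.23444398 * 0.29170793 = 19.6195


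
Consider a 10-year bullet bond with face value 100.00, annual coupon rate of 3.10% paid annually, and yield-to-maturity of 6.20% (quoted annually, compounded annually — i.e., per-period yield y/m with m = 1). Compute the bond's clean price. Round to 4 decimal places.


Coupon per period c = face * coupon_rate / m = 3.100000
Periods per year m = 1; per-period yield y/m = 0.062000
Number of cashflows N = 10
Cashflows (t years, CF_t, discount factor 1/(1+y/m)^(m*t), PV):
  t = 1.0000: CF_t = 3.100000, DF = 0.941620, PV = 2.919021
  t = 2.0000: CF_t = 3.100000, DF = 0.886647, PV = 2.748607
  t = 3.0000: CF_t = 3.100000, DF = 0.834885, PV = 2.588142
  t = 4.0000: CF_t = 3.100000, DF = 0.786144, PV = 2.437045
  t = 5.0000: CF_t = 3.100000, DF = 0.740248, PV = 2.294770
  t = 6.0000: CF_t = 3.100000, DF = 0.697032, PV = 2.160800
  t = 7.0000: CF_t = 3.100000, DF = 0.656339, PV = 2.034652
  t = 8.0000: CF_t = 3.100000, DF = 0.618022, PV = 1.915868
  t = 9.0000: CF_t = 3.100000, DF = 0.581942, PV = 1.804019
  t = 10.0000: CF_t = 103.100000, DF = 0.547968, PV = 56.495453
Price P = sum_t PV_t = 77.398377

Answer: Price = 77.3984


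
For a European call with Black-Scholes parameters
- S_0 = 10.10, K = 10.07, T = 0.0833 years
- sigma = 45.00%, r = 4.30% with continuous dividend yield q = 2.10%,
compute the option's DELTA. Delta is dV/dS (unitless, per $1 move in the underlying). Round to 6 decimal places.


d1 = 0.1019530616; d2 = -0.0279247656
phi(d1) = 0.3968742708; exp(-qT) = 0.9982522291; exp(-rT) = 0.9964245074
N(d1) = 0.5406030339
Delta = exp(-qT) * N(d1) = 0.9982522291 * 0.5406030339 = 0.539658

Answer: Delta = 0.539658
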